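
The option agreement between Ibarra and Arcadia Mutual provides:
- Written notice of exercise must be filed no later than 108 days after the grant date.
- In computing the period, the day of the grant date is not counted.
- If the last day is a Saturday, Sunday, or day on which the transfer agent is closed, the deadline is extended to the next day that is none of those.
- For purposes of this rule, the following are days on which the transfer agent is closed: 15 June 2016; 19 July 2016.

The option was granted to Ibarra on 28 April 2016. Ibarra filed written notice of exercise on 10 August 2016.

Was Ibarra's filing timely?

108 days after 28 April 2016 is August 14, 2016.
August 14, 2016 is Sunday. The next qualifying day is August 15, 2016.
The deadline is August 15, 2016; the filing on August 10, 2016 is on or before that date.

Yes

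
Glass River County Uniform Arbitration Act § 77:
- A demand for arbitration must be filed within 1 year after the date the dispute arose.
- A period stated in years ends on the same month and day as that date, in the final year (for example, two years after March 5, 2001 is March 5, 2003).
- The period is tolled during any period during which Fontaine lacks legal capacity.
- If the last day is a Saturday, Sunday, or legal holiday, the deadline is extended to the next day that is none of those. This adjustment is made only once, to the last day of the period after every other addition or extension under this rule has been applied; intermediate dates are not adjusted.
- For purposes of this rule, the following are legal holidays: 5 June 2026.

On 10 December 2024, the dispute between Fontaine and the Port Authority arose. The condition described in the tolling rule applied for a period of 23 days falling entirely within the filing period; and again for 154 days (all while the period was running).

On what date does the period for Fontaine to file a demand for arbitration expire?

1 year after 10 December 2024 is December 10, 2025.
Tolling adds 23 days: December 10, 2025 + 23 days = January 2, 2026.
Tolling adds 154 days: January 2, 2026 + 154 days = June 5, 2026.
June 5, 2026 is a listed holiday; June 6, 2026 is Saturday; June 7, 2026 is Sunday. The next qualifying day is June 8, 2026.

June 8, 2026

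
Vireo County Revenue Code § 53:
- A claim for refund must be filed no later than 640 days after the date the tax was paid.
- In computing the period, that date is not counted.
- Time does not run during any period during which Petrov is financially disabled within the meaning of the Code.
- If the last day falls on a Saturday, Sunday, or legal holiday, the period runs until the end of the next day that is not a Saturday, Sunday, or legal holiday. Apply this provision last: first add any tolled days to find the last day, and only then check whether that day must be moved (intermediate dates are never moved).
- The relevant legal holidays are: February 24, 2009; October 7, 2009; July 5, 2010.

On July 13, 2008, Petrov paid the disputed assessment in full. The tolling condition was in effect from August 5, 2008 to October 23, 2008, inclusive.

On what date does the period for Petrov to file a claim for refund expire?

July 6, 2010

640 days after July 13, 2008 is April 14, 2010.
From August 5, 2008 through October 23, 2008 inclusive is 80 days; tolling adds 80 days: April 14, 2010 + 80 days = July 3, 2010.
July 3, 2010 is Saturday; July 4, 2010 is Sunday; July 5, 2010 is a listed holiday. The next qualifying day is July 6, 2010.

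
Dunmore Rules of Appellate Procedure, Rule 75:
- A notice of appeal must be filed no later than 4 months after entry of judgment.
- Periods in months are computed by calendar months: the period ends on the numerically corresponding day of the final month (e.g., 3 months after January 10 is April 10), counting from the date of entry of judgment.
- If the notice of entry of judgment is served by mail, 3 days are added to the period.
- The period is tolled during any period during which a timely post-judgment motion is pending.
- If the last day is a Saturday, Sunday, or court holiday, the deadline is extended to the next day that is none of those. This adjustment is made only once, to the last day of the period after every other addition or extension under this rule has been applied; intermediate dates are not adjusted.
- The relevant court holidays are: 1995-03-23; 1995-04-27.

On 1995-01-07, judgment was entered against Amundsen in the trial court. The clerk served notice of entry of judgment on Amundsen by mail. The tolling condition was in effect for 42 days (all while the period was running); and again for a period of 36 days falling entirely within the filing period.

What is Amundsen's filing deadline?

4 months after 1995-01-07 is May 7, 1995.
Service was by mail, adding 3 days: May 7, 1995 + 3 days = May 10, 1995.
Tolling adds 42 days: May 10, 1995 + 42 days = June 21, 1995.
Tolling adds 36 days: June 21, 1995 + 36 days = July 27, 1995.
July 27, 1995 is a Thursday and not a court holiday, so no extension applies.

July 27, 1995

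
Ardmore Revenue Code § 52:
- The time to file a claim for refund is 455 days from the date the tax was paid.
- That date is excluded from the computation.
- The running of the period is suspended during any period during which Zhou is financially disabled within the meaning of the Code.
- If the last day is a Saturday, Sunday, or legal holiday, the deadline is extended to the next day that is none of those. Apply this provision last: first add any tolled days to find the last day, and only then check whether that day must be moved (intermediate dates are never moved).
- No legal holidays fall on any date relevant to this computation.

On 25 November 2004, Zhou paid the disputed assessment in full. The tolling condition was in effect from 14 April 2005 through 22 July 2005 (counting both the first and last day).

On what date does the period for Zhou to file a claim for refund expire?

455 days after 25 November 2004 is February 23, 2006.
From April 14, 2005 through July 22, 2005 inclusive is 100 days; tolling adds 100 days: February 23, 2006 + 100 days = June 3, 2006.
June 3, 2006 is Saturday; June 4, 2006 is Sunday. The next qualifying day is June 5, 2006.

June 5, 2006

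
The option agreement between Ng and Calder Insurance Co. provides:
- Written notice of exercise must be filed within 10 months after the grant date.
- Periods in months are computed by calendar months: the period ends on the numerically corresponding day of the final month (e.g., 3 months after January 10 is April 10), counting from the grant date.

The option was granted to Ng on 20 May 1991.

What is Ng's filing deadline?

10 months after 20 May 1991 is March 20, 1992.

March 20, 1992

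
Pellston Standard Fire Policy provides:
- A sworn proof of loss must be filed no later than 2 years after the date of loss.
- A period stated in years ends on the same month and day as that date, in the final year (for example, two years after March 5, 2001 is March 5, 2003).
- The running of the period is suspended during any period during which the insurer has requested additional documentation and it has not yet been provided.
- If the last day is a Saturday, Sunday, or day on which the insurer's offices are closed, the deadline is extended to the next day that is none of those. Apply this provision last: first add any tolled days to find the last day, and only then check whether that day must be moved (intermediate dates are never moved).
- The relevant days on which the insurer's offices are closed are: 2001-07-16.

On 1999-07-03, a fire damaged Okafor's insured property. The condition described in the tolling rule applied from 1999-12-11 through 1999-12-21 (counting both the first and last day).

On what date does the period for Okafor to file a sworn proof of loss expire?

July 17, 2001

2 years after 1999-07-03 is July 3, 2001.
From December 11, 1999 through December 21, 1999 inclusive is 11 days; tolling adds 11 days: July 3, 2001 + 11 days = July 14, 2001.
July 14, 2001 is Saturday; July 15, 2001 is Sunday; July 16, 2001 is a listed holiday. The next qualifying day is July 17, 2001.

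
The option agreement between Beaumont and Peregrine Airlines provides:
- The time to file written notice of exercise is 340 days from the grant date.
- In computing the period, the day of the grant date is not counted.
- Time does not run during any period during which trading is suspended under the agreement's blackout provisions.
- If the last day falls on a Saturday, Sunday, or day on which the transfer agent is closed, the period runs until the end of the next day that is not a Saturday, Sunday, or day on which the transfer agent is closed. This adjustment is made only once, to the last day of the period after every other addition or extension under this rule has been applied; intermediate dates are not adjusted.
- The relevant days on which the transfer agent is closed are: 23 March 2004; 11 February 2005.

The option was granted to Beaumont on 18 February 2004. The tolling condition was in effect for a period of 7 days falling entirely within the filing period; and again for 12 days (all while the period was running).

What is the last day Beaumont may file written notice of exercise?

340 days after 18 February 2004 is January 23, 2005.
Tolling adds 7 days: January 23, 2005 + 7 days = January 30, 2005.
Tolling adds 12 days: January 30, 2005 + 12 days = February 11, 2005.
February 11, 2005 is a listed holiday; February 12, 2005 is Saturday; February 13, 2005 is Sunday. The next qualifying day is February 14, 2005.

February 14, 2005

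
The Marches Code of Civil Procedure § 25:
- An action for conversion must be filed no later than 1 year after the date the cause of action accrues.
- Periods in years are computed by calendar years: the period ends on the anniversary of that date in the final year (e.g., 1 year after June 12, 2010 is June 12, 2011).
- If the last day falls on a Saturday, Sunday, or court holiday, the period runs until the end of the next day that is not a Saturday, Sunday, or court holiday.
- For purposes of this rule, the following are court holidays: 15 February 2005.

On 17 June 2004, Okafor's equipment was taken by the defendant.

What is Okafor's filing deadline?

June 17, 2005

1 year after 17 June 2004 is June 17, 2005.
June 17, 2005 is a Friday and not a court holiday, so no extension applies.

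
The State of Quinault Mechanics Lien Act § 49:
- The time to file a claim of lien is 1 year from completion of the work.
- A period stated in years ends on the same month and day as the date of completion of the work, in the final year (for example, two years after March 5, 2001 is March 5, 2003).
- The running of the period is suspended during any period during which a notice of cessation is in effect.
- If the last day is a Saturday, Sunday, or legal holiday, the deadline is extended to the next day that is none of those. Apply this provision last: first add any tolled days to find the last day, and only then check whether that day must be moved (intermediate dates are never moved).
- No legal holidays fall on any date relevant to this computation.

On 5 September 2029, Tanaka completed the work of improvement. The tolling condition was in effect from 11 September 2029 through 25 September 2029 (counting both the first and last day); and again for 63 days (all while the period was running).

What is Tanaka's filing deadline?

1 year after 5 September 2029 is September 5, 2030.
From September 11, 2029 through September 25, 2029 inclusive is 15 days; tolling adds 15 days: September 5, 2030 + 15 days = September 20, 2030.
Tolling adds 63 days: September 20, 2030 + 63 days = November 22, 2030.
November 22, 2030 is a Friday and not a legal holiday, so no extension applies.

November 22, 2030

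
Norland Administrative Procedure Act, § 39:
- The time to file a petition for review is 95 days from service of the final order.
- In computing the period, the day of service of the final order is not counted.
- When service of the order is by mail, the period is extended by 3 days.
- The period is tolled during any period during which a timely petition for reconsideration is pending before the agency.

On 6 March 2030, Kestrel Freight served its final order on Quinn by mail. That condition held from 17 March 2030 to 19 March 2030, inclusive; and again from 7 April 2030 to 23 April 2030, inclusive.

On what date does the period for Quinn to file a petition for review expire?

95 days after 6 March 2030 is June 9, 2030.
Service was by mail, adding 3 days: June 9, 2030 + 3 days = June 12, 2030.
From March 17, 2030 through March 19, 2030 inclusive is 3 days; tolling adds 3 days: June 12, 2030 + 3 days = June 15, 2030.
From April 7, 2030 through April 23, 2030 inclusive is 17 days; tolling adds 17 days: June 15, 2030 + 17 days = July 2, 2030.

July 2, 2030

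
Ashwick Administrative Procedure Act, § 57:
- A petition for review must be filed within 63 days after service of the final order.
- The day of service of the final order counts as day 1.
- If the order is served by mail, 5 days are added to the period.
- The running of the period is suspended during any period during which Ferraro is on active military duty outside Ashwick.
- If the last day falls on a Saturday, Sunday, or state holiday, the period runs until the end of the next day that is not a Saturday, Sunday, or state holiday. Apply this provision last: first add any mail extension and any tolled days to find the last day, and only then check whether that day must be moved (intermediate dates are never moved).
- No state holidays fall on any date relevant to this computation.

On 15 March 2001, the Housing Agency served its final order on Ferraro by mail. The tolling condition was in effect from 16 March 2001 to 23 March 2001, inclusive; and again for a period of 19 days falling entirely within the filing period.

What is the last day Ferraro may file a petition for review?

Counting 15 March 2001 as day 1, day 63 is May 16, 2001.
Service was by mail, adding 5 days: May 16, 2001 + 5 days = May 21, 2001.
From March 16, 2001 through March 23, 2001 inclusive is 8 days; tolling adds 8 days: May 21, 2001 + 8 days = May 29, 2001.
Tolling adds 19 days: May 29, 2001 + 19 days = June 17, 2001.
June 17, 2001 is Sunday. The next qualifying day is June 18, 2001.

June 18, 2001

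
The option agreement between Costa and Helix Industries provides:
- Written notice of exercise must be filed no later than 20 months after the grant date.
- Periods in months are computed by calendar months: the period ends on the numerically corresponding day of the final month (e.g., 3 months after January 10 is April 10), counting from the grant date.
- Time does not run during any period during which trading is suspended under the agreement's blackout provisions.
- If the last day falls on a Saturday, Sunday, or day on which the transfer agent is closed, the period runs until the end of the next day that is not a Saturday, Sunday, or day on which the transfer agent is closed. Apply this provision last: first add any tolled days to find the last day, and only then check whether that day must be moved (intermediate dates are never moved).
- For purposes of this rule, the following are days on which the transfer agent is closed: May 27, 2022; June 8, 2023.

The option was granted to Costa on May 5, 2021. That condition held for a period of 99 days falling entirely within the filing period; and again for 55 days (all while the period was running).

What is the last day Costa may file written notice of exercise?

June 9, 2023

20 months after May 5, 2021 is January 5, 2023.
Tolling adds 99 days: January 5, 2023 + 99 days = April 14, 2023.
Tolling adds 55 days: April 14, 2023 + 55 days = June 8, 2023.
June 8, 2023 is a listed holiday. The next qualifying day is June 9, 2023.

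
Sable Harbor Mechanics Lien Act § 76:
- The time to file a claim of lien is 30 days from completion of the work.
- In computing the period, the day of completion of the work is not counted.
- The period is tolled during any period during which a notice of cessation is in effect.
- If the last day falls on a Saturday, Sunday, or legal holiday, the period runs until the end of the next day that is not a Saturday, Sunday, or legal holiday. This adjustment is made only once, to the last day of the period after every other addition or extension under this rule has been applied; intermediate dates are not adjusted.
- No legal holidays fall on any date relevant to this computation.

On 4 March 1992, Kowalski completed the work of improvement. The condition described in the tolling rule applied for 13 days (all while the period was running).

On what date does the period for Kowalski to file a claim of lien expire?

April 16, 1992

30 days after 4 March 1992 is April 3, 1992.
Tolling adds 13 days: April 3, 1992 + 13 days = April 16, 1992.
April 16, 1992 is a Thursday and not a legal holiday, so no extension applies.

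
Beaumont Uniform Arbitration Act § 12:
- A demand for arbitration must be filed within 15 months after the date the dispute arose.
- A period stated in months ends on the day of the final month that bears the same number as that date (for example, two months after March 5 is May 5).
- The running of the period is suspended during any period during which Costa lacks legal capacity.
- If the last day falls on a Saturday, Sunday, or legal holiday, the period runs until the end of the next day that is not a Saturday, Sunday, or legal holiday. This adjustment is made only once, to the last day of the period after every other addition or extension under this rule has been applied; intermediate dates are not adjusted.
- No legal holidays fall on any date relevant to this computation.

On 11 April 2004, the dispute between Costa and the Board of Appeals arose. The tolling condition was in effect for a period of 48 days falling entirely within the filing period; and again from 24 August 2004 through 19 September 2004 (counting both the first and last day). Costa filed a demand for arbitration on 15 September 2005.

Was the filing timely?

Yes

15 months after 11 April 2004 is July 11, 2005.
Tolling adds 48 days: July 11, 2005 + 48 days = August 28, 2005.
From August 24, 2004 through September 19, 2004 inclusive is 27 days; tolling adds 27 days: August 28, 2005 + 27 days = September 24, 2005.
September 24, 2005 is Saturday; September 25, 2005 is Sunday. The next qualifying day is September 26, 2005.
The deadline is September 26, 2005; the filing on September 15, 2005 is on or before that date.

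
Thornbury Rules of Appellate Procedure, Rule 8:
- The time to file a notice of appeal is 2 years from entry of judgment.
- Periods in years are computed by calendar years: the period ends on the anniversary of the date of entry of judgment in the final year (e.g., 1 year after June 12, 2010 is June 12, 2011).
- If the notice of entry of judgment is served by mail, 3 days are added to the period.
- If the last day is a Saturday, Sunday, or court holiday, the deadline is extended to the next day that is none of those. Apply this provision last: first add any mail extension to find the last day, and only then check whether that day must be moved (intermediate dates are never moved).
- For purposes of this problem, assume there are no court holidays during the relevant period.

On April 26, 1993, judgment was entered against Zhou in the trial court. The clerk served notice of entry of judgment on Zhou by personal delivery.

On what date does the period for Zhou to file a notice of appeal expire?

2 years after April 26, 1993 is April 26, 1995.
Service was not by mail, so no mail extension applies.
April 26, 1995 is a Wednesday and not a court holiday, so no extension applies.

April 26, 1995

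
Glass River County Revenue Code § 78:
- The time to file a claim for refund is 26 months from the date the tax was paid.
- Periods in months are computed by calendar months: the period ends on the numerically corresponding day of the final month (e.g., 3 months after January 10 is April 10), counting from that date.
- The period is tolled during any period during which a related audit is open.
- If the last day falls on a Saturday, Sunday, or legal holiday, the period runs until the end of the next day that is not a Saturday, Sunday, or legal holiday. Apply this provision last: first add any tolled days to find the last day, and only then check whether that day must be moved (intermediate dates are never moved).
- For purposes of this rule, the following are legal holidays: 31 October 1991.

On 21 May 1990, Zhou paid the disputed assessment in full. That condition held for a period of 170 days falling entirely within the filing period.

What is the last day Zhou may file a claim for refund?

January 7, 1993

26 months after 21 May 1990 is July 21, 1992.
Tolling adds 170 days: July 21, 1992 + 170 days = January 7, 1993.
January 7, 1993 is a Thursday and not a legal holiday, so no extension applies.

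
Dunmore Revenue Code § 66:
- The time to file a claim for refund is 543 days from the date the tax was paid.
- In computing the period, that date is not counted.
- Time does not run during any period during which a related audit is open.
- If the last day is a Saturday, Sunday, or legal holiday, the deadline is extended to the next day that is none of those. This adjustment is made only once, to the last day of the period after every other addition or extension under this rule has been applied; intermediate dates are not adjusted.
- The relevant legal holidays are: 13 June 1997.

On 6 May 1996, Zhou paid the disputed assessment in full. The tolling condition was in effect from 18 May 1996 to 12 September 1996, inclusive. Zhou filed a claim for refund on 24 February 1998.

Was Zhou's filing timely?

543 days after 6 May 1996 is October 31, 1997.
From May 18, 1996 through September 12, 1996 inclusive is 118 days; tolling adds 118 days: October 31, 1997 + 118 days = February 26, 1998.
February 26, 1998 is a Thursday and not a legal holiday, so no extension applies.
The deadline is February 26, 1998; the filing on February 24, 1998 is on or before that date.

Yes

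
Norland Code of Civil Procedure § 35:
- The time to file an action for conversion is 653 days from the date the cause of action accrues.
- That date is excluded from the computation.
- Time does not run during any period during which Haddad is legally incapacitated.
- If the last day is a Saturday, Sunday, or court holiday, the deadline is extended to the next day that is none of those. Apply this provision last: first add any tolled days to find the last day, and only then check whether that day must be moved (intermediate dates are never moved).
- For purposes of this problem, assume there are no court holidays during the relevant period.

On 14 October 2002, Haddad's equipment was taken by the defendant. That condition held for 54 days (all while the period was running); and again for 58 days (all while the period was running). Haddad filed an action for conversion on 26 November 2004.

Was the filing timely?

653 days after 14 October 2002 is July 28, 2004.
Tolling adds 54 days: July 28, 2004 + 54 days = September 20, 2004.
Tolling adds 58 days: September 20, 2004 + 58 days = November 17, 2004.
November 17, 2004 is a Wednesday and not a court holiday, so no extension applies.
The deadline is November 17, 2004; the filing on November 26, 2004 is after that date.

No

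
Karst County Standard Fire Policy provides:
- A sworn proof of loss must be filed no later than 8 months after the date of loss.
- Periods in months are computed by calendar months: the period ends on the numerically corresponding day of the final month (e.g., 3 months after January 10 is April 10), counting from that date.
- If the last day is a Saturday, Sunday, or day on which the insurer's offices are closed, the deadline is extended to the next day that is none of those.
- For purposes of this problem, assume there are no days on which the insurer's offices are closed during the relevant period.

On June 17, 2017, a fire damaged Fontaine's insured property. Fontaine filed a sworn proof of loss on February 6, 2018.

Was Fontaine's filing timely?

8 months after June 17, 2017 is February 17, 2018.
February 17, 2018 is Saturday; February 18, 2018 is Sunday. The next qualifying day is February 19, 2018.
The deadline is February 19, 2018; the filing on February 6, 2018 is on or before that date.

Yes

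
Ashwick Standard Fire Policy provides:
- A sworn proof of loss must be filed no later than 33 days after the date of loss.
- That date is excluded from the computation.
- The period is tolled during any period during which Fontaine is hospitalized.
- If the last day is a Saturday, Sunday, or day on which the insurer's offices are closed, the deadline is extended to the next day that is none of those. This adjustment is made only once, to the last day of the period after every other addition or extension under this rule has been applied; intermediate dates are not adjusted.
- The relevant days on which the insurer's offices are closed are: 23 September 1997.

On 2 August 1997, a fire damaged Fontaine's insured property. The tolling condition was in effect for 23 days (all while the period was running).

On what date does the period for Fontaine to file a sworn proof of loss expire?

33 days after 2 August 1997 is September 4, 1997.
Tolling adds 23 days: September 4, 1997 + 23 days = September 27, 1997.
September 27, 1997 is Saturday; September 28, 1997 is Sunday. The next qualifying day is September 29, 1997.

September 29, 1997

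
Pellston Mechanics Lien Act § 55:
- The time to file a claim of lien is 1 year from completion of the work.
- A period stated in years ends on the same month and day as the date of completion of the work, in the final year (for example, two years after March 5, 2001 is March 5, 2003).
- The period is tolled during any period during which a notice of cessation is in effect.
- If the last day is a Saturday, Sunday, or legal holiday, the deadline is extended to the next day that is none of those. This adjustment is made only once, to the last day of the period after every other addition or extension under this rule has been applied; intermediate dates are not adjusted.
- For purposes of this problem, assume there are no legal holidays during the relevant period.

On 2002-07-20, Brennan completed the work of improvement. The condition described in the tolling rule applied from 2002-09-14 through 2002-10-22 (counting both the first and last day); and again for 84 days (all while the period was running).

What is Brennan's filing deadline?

1 year after 2002-07-20 is July 20, 2003.
From September 14, 2002 through October 22, 2002 inclusive is 39 days; tolling adds 39 days: July 20, 2003 + 39 days = August 28, 2003.
Tolling adds 84 days: August 28, 2003 + 84 days = November 20, 2003.
November 20, 2003 is a Thursday and not a legal holiday, so no extension applies.

November 20, 2003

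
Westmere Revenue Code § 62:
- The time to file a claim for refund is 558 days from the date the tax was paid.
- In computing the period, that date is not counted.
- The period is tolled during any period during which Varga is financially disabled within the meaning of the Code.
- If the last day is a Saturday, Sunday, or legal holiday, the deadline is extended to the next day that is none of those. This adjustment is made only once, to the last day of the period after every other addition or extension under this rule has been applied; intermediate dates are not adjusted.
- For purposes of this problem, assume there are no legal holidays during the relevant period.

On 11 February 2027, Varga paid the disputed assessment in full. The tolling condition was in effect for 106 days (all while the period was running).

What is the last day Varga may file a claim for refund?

558 days after 11 February 2027 is August 22, 2028.
Tolling adds 106 days: August 22, 2028 + 106 days = December 6, 2028.
December 6, 2028 is a Wednesday and not a legal holiday, so no extension applies.

December 6, 2028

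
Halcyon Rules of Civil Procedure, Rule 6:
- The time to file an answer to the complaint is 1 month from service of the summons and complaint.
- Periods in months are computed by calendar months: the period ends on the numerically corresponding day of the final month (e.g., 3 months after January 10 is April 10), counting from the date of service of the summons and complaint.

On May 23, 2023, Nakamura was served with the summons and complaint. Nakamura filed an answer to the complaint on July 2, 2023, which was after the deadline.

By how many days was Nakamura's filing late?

1 month after May 23, 2023 is June 23, 2023.
The deadline is June 23, 2023; from June 23, 2023 to July 2, 2023 is 9 days.

9 days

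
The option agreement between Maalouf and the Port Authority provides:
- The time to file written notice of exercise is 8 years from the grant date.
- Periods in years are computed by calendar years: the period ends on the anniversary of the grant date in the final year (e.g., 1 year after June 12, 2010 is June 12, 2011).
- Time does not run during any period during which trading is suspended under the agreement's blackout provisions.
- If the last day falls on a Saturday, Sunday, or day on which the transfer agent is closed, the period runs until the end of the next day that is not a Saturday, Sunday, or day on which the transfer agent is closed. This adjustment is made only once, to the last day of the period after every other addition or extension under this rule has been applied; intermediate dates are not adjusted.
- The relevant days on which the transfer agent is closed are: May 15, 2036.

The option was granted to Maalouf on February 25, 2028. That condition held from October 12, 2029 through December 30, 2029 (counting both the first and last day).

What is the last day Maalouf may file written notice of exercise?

8 years after February 25, 2028 is February 25, 2036.
From October 12, 2029 through December 30, 2029 inclusive is 80 days; tolling adds 80 days: February 25, 2036 + 80 days = May 15, 2036.
May 15, 2036 is a listed holiday. The next qualifying day is May 16, 2036.

May 16, 2036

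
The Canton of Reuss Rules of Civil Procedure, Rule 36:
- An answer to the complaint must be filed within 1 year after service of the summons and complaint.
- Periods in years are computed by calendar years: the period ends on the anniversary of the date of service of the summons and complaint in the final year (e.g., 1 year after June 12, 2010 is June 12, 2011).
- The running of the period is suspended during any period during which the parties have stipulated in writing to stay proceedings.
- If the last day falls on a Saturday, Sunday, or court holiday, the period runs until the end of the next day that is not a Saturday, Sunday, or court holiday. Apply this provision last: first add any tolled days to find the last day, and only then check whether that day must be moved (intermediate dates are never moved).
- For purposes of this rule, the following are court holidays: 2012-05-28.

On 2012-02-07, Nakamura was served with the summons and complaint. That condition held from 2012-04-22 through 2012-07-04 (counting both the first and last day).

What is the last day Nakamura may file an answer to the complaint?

1 year after 2012-02-07 is February 7, 2013.
From April 22, 2012 through July 4, 2012 inclusive is 74 days; tolling adds 74 days: February 7, 2013 + 74 days = April 22, 2013.
April 22, 2013 is a Monday and not a court holiday, so no extension applies.

April 22, 2013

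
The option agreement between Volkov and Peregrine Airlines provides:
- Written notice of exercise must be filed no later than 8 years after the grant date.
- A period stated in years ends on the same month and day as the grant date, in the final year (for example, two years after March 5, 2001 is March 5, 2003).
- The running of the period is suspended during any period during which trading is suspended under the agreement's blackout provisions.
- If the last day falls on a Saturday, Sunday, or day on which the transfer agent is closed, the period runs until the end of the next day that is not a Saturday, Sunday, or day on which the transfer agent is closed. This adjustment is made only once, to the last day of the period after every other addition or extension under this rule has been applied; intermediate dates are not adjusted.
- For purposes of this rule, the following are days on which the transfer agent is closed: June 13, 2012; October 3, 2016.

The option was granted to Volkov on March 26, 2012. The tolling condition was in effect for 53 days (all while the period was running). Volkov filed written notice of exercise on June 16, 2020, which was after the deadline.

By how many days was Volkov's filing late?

29 days

8 years after March 26, 2012 is March 26, 2020.
Tolling adds 53 days: March 26, 2020 + 53 days = May 18, 2020.
May 18, 2020 is a Monday and not a day on which the transfer agent is closed, so no extension applies.
The deadline is May 18, 2020; from May 18, 2020 to June 16, 2020 is 29 days.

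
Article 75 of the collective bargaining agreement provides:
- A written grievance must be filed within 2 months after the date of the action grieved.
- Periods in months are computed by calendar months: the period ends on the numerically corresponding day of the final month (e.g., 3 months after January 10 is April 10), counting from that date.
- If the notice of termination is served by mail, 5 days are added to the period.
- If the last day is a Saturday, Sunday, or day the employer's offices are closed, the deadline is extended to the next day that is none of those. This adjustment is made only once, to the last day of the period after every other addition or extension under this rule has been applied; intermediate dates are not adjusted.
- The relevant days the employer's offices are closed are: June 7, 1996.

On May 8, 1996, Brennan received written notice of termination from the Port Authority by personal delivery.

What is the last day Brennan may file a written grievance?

2 months after May 8, 1996 is July 8, 1996.
Service was not by mail, so no mail extension applies.
July 8, 1996 is a Monday and not a day the employer's offices are closed, so no extension applies.

July 8, 1996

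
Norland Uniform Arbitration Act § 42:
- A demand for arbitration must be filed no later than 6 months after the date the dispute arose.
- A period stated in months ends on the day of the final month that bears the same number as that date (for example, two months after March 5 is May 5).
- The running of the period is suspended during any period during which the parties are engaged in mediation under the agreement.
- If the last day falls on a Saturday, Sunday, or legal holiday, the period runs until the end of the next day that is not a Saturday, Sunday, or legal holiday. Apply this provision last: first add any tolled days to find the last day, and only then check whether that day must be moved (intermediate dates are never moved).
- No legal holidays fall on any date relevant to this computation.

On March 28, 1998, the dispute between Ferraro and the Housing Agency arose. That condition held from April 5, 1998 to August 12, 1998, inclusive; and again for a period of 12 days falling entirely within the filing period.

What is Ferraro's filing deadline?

February 17, 1999

6 months after March 28, 1998 is September 28, 1998.
From April 5, 1998 through August 12, 1998 inclusive is 130 days; tolling adds 130 days: September 28, 1998 + 130 days = February 5, 1999.
Tolling adds 12 days: February 5, 1999 + 12 days = February 17, 1999.
February 17, 1999 is a Wednesday and not a legal holiday, so no extension applies.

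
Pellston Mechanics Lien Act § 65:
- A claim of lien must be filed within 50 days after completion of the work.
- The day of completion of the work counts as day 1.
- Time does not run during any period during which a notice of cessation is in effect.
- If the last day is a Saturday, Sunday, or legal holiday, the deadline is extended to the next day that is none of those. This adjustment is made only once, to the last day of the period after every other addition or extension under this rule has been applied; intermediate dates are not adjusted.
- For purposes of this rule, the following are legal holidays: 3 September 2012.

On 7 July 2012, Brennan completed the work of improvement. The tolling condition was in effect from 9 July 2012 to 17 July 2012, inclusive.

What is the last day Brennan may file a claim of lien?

Counting 7 July 2012 as day 1, day 50 is August 25, 2012.
From July 9, 2012 through July 17, 2012 inclusive is 9 days; tolling adds 9 days: August 25, 2012 + 9 days = September 3, 2012.
September 3, 2012 is a listed holiday. The next qualifying day is September 4, 2012.

September 4, 2012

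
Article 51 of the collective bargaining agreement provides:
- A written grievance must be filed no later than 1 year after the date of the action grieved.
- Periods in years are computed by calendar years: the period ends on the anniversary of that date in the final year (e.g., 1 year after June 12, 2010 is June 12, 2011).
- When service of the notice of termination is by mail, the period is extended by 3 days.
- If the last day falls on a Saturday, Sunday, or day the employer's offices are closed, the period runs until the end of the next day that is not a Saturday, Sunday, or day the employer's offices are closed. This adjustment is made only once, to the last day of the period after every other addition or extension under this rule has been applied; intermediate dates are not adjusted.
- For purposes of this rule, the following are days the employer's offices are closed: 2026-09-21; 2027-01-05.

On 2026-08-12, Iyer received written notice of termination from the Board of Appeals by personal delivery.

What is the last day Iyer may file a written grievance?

August 12, 2027

1 year after 2026-08-12 is August 12, 2027.
Service was not by mail, so no mail extension applies.
August 12, 2027 is a Thursday and not a day the employer's offices are closed, so no extension applies.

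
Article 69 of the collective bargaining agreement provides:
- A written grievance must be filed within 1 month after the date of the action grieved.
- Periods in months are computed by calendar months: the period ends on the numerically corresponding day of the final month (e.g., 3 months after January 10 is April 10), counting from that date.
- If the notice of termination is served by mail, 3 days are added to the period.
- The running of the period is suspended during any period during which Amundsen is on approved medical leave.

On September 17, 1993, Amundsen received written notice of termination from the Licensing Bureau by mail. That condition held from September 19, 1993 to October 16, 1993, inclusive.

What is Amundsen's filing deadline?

1 month after September 17, 1993 is October 17, 1993.
Service was by mail, adding 3 days: October 17, 1993 + 3 days = October 20, 1993.
From September 19, 1993 through October 16, 1993 inclusive is 28 days; tolling adds 28 days: October 20, 1993 + 28 days = November 17, 1993.

November 17, 1993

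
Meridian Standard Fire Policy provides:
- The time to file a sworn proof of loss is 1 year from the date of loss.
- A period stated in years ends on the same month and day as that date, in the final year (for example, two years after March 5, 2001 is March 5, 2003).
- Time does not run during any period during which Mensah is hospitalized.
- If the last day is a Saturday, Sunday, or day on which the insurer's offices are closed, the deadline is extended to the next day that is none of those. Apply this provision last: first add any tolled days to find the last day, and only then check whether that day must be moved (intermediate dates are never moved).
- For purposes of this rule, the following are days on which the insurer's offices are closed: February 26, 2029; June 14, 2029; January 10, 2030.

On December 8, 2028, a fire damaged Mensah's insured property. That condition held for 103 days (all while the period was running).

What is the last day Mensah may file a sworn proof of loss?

1 year after December 8, 2028 is December 8, 2029.
Tolling adds 103 days: December 8, 2029 + 103 days = March 21, 2030.
March 21, 2030 is a Thursday and not a day on which the insurer's offices are closed, so no extension applies.

March 21, 2030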